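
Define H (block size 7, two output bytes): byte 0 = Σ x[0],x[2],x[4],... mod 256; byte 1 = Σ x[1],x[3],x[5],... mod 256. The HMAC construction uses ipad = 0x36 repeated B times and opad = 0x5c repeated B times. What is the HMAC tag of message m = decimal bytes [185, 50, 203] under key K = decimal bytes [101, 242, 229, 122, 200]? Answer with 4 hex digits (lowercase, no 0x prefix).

Key decimal bytes [101, 242, 229, 122, 200] = 65 f2 e5 7a c8 is 5 bytes ≤ B = 7; zero-pad to 7 bytes: K' = 65 f2 e5 7a c8 00 00.
K' ⊕ ipad = 53 c4 d3 4c fe 36 36.  K' ⊕ opad = 39 ae b9 26 94 5c 5c.
Inner input = (K'⊕ipad) ∥ m = 53 c4 d3 4c fe 36 36 ∥ b9 32 cb.
Inner hash: even-index sum = 652 mod 256 = 140; odd-index sum = 714 mod 256 = 202 → 8c ca.
Outer input = (K'⊕opad) ∥ inner = 39 ae b9 26 94 5c 5c ∥ 8c ca.
Outer hash (tag): even-index sum = 684 mod 256 = 172; odd-index sum = 444 mod 256 = 188 → ac bc.

acbc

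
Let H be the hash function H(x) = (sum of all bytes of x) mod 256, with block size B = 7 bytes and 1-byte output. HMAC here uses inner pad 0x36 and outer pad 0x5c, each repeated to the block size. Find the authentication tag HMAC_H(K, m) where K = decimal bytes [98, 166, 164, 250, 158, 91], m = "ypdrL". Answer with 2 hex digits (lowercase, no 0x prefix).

93

Key decimal bytes [98, 166, 164, 250, 158, 91] = 62 a6 a4 fa 9e 5b is 6 bytes ≤ B = 7; zero-pad to 7 bytes: K' = 62 a6 a4 fa 9e 5b 00.
K' ⊕ ipad = 54 90 92 cc a8 6d 36.  K' ⊕ opad = 3e fa f8 a6 c2 07 5c.
Inner input = (K'⊕ipad) ∥ m = 54 90 92 cc a8 6d 36 ∥ 79 70 64 72 4c.
Inner hash: sum = 84+144+146+204+168+109+54+121+112+100+114+76 = 1432; mod 256 = 152 → 98.
Outer input = (K'⊕opad) ∥ inner = 3e fa f8 a6 c2 07 5c ∥ 98.
Outer hash (tag): sum = 62+250+248+166+194+7+92+152 = 1171; mod 256 = 147 → 93.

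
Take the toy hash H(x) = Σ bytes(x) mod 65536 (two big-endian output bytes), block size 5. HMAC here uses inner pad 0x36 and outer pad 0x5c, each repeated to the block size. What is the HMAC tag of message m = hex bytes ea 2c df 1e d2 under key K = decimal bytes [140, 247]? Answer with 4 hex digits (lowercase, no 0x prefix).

Key decimal bytes [140, 247] = 8c f7 is 2 bytes ≤ B = 5; zero-pad to 5 bytes: K' = 8c f7 00 00 00.
K' ⊕ ipad = ba c1 36 36 36.  K' ⊕ opad = d0 ab 5c 5c 5c.
Inner input = (K'⊕ipad) ∥ m = ba c1 36 36 36 ∥ ea 2c df 1e d2.
Inner hash: sum = 186+193+54+54+54+234+44+223+30+210 = 1282 → 05 02.
Outer input = (K'⊕opad) ∥ inner = d0 ab 5c 5c 5c ∥ 05 02.
Outer hash (tag): sum = 208+171+92+92+92+5+2 = 662 → 02 96.

0296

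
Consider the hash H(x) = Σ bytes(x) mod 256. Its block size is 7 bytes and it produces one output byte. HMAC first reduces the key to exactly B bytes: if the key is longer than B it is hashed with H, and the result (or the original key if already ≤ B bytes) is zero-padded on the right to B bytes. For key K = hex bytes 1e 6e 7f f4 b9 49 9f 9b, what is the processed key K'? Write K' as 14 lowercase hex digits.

|K| = 8 > B = 7, so first hash the key.
H(K): sum = 30+110+127+244+185+73+159+155 = 1083; mod 256 = 59 → 3b.
Zero-pad H(K) = 3b to 7 bytes: K' = 3b 00 00 00 00 00 00.

3b000000000000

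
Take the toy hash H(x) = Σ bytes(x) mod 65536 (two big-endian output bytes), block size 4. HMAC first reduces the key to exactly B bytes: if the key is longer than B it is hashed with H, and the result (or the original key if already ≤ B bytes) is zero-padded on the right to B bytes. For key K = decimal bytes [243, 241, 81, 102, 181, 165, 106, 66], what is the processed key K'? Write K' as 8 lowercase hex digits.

04a10000

|K| = 8 > B = 4, so first hash the key.
H(K): sum = 243+241+81+102+181+165+106+66 = 1185 → 04 a1.
Zero-pad H(K) = 04 a1 to 4 bytes: K' = 04 a1 00 00.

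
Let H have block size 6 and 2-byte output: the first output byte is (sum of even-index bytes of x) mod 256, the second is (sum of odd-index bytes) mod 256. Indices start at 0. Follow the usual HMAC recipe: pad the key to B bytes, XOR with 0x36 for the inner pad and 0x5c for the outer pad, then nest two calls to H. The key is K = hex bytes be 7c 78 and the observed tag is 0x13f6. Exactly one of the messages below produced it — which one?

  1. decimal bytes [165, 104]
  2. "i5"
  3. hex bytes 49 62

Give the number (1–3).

Key hex bytes be 7c 78 is 3 bytes ≤ B = 6; zero-pad to 6 bytes: K' = be 7c 78 00 00 00.
K' ⊕ ipad = 88 4a 4e 36 36 36; K' ⊕ opad = e2 20 24 5c 5c 5c.
m1: inner = H(88 4a 4e 36 36 36 a5 68) = b1 1e; tag = H(e2 20 24 5c 5c 5c b1 1e) = 13f6 ← matches
m2: inner = H(88 4a 4e 36 36 36 69 35) = 75 eb; tag = H(e2 20 24 5c 5c 5c 75 eb) = d7c3
m3: inner = H(88 4a 4e 36 36 36 49 62) = 55 18; tag = H(e2 20 24 5c 5c 5c 55 18) = b7f0

1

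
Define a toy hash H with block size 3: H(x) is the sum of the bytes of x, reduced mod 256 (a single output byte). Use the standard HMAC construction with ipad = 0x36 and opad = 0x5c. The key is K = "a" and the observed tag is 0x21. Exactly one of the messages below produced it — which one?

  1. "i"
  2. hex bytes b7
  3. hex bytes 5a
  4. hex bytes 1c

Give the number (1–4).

Key "a" = 61 is 1 byte ≤ B = 3; zero-pad to 3 bytes: K' = 61 00 00.
K' ⊕ ipad = 57 36 36; K' ⊕ opad = 3d 5c 5c.
m1: inner = H(57 36 36 69) = 2c; tag = H(3d 5c 5c 2c) = 21 ← matches
m2: inner = H(57 36 36 b7) = 7a; tag = H(3d 5c 5c 7a) = 6f
m3: inner = H(57 36 36 5a) = 1d; tag = H(3d 5c 5c 1d) = 12
m4: inner = H(57 36 36 1c) = df; tag = H(3d 5c 5c df) = d4

1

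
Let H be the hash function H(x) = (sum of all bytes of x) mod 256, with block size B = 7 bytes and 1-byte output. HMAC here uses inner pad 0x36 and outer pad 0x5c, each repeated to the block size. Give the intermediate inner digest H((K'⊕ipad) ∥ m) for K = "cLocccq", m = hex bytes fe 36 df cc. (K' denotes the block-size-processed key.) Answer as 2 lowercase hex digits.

4d

Key "cLocccq" = 63 4c 6f 63 63 63 71 is exactly B = 7 bytes: K' = 63 4c 6f 63 63 63 71.
K' ⊕ ipad = 55 7a 59 55 55 55 47.
Inner input = 55 7a 59 55 55 55 47 ∥ fe 36 df cc.
Inner hash: sum = 85+122+89+85+85+85+71+254+54+223+204 = 1357; mod 256 = 77 → 4d.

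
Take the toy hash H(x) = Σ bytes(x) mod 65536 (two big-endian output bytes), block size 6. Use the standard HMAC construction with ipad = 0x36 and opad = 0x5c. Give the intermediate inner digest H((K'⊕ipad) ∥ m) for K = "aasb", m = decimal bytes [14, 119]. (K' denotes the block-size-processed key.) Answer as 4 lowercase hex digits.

0238

Key "aasb" = 61 61 73 62 is 4 bytes ≤ B = 6; zero-pad to 6 bytes: K' = 61 61 73 62 00 00.
K' ⊕ ipad = 57 57 45 54 36 36.
Inner input = 57 57 45 54 36 36 ∥ 0e 77.
Inner hash: sum = 87+87+69+84+54+54+14+119 = 568 → 02 38.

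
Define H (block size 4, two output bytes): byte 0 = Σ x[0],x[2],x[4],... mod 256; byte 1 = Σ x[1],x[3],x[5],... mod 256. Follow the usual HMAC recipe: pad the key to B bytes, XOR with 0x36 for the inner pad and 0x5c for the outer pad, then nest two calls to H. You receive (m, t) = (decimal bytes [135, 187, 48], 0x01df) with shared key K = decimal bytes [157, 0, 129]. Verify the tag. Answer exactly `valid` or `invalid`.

Key decimal bytes [157, 0, 129] = 9d 00 81 is 3 bytes ≤ B = 4; zero-pad to 4 bytes: K' = 9d 00 81 00.
K' ⊕ ipad = ab 36 b7 36; K' ⊕ opad = c1 5c dd 5c.
Inner hash: even-index sum = 537 mod 256 = 25; odd-index sum = 295 mod 256 = 39 → 19 27.
Outer hash (recomputed tag): even-index sum = 439 mod 256 = 183; odd-index sum = 223 mod 256 = 223 → b7 df.
Recomputed tag = b7df; claimed = 01df → mismatch.

invalid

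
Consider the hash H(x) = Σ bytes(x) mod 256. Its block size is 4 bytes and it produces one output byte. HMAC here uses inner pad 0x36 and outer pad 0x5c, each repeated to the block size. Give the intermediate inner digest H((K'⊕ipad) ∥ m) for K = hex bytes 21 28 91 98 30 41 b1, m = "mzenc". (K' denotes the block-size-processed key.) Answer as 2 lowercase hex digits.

Key hex bytes 21 28 91 98 30 41 b1 is 7 bytes > B = 4, so hash it first: H(key) = 94, then zero-pad to 4 bytes: K' = 94 00 00 00.
K' ⊕ ipad = a2 36 36 36.
Inner input = a2 36 36 36 ∥ 6d 7a 65 6e 63.
Inner hash: sum = 162+54+54+54+109+122+101+110+99 = 865; mod 256 = 97 → 61.

61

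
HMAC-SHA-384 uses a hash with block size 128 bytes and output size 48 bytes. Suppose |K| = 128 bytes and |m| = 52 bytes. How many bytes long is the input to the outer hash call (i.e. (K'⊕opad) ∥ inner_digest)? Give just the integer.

176

Key is 128 ≤ 128 bytes, zero-padded: |K'| = 128.
Outer input = (K'⊕opad) ∥ H(inner) → 128 + 48 = 176 bytes.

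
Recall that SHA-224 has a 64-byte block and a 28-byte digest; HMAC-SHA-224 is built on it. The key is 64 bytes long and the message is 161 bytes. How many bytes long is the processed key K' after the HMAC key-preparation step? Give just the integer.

64

Key is 64 ≤ 64 bytes, zero-padded: |K'| = 64.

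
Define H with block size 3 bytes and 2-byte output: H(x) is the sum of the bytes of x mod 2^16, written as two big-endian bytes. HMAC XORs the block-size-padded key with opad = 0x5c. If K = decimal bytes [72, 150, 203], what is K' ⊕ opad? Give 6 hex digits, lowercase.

Key decimal bytes [72, 150, 203] = 48 96 cb is exactly B = 3 bytes: K' = 48 96 cb.
XOR each byte with 0x5c: 48⊕5c=14, 96⊕5c=ca, cb⊕5c=97.

14ca97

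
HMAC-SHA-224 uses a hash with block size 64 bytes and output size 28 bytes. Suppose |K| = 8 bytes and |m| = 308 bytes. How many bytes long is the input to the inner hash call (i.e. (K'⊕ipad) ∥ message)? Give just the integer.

Key is 8 ≤ 64 bytes, zero-padded: |K'| = 64.
Inner input = (K'⊕ipad) ∥ m → 64 + 308 = 372 bytes.

372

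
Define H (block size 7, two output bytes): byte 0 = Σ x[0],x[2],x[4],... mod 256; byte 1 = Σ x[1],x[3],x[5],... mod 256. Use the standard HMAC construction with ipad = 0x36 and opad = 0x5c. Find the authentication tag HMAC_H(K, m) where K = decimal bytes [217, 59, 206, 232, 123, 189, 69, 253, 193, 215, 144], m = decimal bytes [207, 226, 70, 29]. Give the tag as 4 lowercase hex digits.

fbcf

Key decimal bytes [217, 59, 206, 232, 123, 189, 69, 253, 193, 215, 144] = d9 3b ce e8 7b bd 45 fd c1 d7 90 is 11 bytes > B = 7, so hash it first: H(key) = b8 b4, then zero-pad to 7 bytes: K' = b8 b4 00 00 00 00 00.
K' ⊕ ipad = 8e 82 36 36 36 36 36.  K' ⊕ opad = e4 e8 5c 5c 5c 5c 5c.
Inner input = (K'⊕ipad) ∥ m = 8e 82 36 36 36 36 36 ∥ cf e2 46 1d.
Inner hash: even-index sum = 559 mod 256 = 47; odd-index sum = 515 mod 256 = 3 → 2f 03.
Outer input = (K'⊕opad) ∥ inner = e4 e8 5c 5c 5c 5c 5c ∥ 2f 03.
Outer hash (tag): even-index sum = 507 mod 256 = 251; odd-index sum = 463 mod 256 = 207 → fb cf.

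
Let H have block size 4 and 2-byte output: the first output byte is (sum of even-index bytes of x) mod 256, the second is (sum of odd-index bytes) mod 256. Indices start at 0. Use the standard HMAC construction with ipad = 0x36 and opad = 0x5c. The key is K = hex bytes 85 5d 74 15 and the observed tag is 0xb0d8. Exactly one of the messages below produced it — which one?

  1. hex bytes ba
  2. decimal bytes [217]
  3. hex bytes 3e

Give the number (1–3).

Key hex bytes 85 5d 74 15 is exactly B = 4 bytes: K' = 85 5d 74 15.
K' ⊕ ipad = b3 6b 42 23; K' ⊕ opad = d9 01 28 49.
m1: inner = H(b3 6b 42 23 ba) = af 8e; tag = H(d9 01 28 49 af 8e) = b0d8 ← matches
m2: inner = H(b3 6b 42 23 d9) = ce 8e; tag = H(d9 01 28 49 ce 8e) = cfd8
m3: inner = H(b3 6b 42 23 3e) = 33 8e; tag = H(d9 01 28 49 33 8e) = 34d8

1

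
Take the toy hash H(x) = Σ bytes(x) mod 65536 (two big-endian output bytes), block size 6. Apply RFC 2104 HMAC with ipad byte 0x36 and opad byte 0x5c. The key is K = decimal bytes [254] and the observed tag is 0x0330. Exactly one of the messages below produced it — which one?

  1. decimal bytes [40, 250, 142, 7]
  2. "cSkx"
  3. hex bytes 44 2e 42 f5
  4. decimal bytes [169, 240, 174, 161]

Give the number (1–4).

4

Key decimal bytes [254] = fe is 1 byte ≤ B = 6; zero-pad to 6 bytes: K' = fe 00 00 00 00 00.
K' ⊕ ipad = c8 36 36 36 36 36; K' ⊕ opad = a2 5c 5c 5c 5c 5c.
m1: inner = H(c8 36 36 36 36 36 28 fa 8e 07) = 03 8d; tag = H(a2 5c 5c 5c 5c 5c 03 8d) = 02fe
m2: inner = H(c8 36 36 36 36 36 63 53 6b 78) = 03 6f; tag = H(a2 5c 5c 5c 5c 5c 03 6f) = 02e0
m3: inner = H(c8 36 36 36 36 36 44 2e 42 f5) = 03 7f; tag = H(a2 5c 5c 5c 5c 5c 03 7f) = 02f0
m4: inner = H(c8 36 36 36 36 36 a9 f0 ae a1) = 04 be; tag = H(a2 5c 5c 5c 5c 5c 04 be) = 0330 ← matches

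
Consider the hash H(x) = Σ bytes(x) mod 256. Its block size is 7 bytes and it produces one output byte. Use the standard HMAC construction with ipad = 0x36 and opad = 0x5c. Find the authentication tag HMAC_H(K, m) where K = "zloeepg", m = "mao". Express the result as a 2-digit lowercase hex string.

db

Key "zloeepg" = 7a 6c 6f 65 65 70 67 is exactly B = 7 bytes: K' = 7a 6c 6f 65 65 70 67.
K' ⊕ ipad = 4c 5a 59 53 53 46 51.  K' ⊕ opad = 26 30 33 39 39 2c 3b.
Inner input = (K'⊕ipad) ∥ m = 4c 5a 59 53 53 46 51 ∥ 6d 61 6f.
Inner hash: sum = 76+90+89+83+83+70+81+109+97+111 = 889; mod 256 = 121 → 79.
Outer input = (K'⊕opad) ∥ inner = 26 30 33 39 39 2c 3b ∥ 79.
Outer hash (tag): sum = 38+48+51+57+57+44+59+121 = 475; mod 256 = 219 → db.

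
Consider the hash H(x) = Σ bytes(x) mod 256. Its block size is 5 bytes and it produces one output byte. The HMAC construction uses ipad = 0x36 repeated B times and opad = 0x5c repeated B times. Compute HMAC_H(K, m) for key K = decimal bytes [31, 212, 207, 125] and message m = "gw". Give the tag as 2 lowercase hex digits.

Key decimal bytes [31, 212, 207, 125] = 1f d4 cf 7d is 4 bytes ≤ B = 5; zero-pad to 5 bytes: K' = 1f d4 cf 7d 00.
K' ⊕ ipad = 29 e2 f9 4b 36.  K' ⊕ opad = 43 88 93 21 5c.
Inner input = (K'⊕ipad) ∥ m = 29 e2 f9 4b 36 ∥ 67 77.
Inner hash: sum = 41+226+249+75+54+103+119 = 867; mod 256 = 99 → 63.
Outer input = (K'⊕opad) ∥ inner = 43 88 93 21 5c ∥ 63.
Outer hash (tag): sum = 67+136+147+33+92+99 = 574; mod 256 = 62 → 3e.

3e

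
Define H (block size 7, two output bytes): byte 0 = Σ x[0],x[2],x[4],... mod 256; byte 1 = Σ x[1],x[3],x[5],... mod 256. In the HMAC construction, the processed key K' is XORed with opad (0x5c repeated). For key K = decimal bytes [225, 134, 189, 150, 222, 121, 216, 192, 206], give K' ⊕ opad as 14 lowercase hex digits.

Key decimal bytes [225, 134, 189, 150, 222, 121, 216, 192, 206] = e1 86 bd 96 de 79 d8 c0 ce is 9 bytes > B = 7, so hash it first: H(key) = 22 55, then zero-pad to 7 bytes: K' = 22 55 00 00 00 00 00.
XOR each byte with 0x5c: 22⊕5c=7e, 55⊕5c=09, 00⊕5c=5c, 00⊕5c=5c, 00⊕5c=5c, 00⊕5c=5c, 00⊕5c=5c.

7e095c5c5c5c5c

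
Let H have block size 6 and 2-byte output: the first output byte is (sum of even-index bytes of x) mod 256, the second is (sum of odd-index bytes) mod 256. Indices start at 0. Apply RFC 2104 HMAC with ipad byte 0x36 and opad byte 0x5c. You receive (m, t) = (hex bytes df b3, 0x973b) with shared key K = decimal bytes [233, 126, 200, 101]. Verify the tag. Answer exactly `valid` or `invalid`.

valid

Key decimal bytes [233, 126, 200, 101] = e9 7e c8 65 is 4 bytes ≤ B = 6; zero-pad to 6 bytes: K' = e9 7e c8 65 00 00.
K' ⊕ ipad = df 48 fe 53 36 36; K' ⊕ opad = b5 22 94 39 5c 5c.
Inner hash: even-index sum = 754 mod 256 = 242; odd-index sum = 388 mod 256 = 132 → f2 84.
Outer hash (recomputed tag): even-index sum = 663 mod 256 = 151; odd-index sum = 315 mod 256 = 59 → 97 3b.
Recomputed tag = 973b; claimed = 973b → match.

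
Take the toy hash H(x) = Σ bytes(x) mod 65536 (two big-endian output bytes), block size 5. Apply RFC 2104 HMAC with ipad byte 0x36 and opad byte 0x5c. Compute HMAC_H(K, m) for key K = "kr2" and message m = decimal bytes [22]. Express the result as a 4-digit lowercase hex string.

Key "kr2" = 6b 72 32 is 3 bytes ≤ B = 5; zero-pad to 5 bytes: K' = 6b 72 32 00 00.
K' ⊕ ipad = 5d 44 04 36 36.  K' ⊕ opad = 37 2e 6e 5c 5c.
Inner input = (K'⊕ipad) ∥ m = 5d 44 04 36 36 ∥ 16.
Inner hash: sum = 93+68+4+54+54+22 = 295 → 01 27.
Outer input = (K'⊕opad) ∥ inner = 37 2e 6e 5c 5c ∥ 01 27.
Outer hash (tag): sum = 55+46+110+92+92+1+39 = 435 → 01 b3.

01b3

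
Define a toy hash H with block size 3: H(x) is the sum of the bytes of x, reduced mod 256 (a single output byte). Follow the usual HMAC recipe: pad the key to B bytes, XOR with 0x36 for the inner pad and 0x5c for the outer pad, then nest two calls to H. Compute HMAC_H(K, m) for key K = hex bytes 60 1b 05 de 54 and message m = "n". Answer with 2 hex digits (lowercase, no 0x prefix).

04

Key hex bytes 60 1b 05 de 54 is 5 bytes > B = 3, so hash it first: H(key) = b2, then zero-pad to 3 bytes: K' = b2 00 00.
K' ⊕ ipad = 84 36 36.  K' ⊕ opad = ee 5c 5c.
Inner input = (K'⊕ipad) ∥ m = 84 36 36 ∥ 6e.
Inner hash: sum = 132+54+54+110 = 350; mod 256 = 94 → 5e.
Outer input = (K'⊕opad) ∥ inner = ee 5c 5c ∥ 5e.
Outer hash (tag): sum = 238+92+92+94 = 516; mod 256 = 4 → 04.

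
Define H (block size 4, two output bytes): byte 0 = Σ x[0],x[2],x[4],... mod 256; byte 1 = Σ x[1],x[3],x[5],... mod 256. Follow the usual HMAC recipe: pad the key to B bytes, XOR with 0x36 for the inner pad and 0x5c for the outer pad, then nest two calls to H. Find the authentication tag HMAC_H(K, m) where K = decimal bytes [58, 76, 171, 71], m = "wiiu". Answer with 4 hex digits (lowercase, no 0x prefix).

e6f4

Key decimal bytes [58, 76, 171, 71] = 3a 4c ab 47 is exactly B = 4 bytes: K' = 3a 4c ab 47.
K' ⊕ ipad = 0c 7a 9d 71.  K' ⊕ opad = 66 10 f7 1b.
Inner input = (K'⊕ipad) ∥ m = 0c 7a 9d 71 ∥ 77 69 69 75.
Inner hash: even-index sum = 393 mod 256 = 137; odd-index sum = 457 mod 256 = 201 → 89 c9.
Outer input = (K'⊕opad) ∥ inner = 66 10 f7 1b ∥ 89 c9.
Outer hash (tag): even-index sum = 486 mod 256 = 230; odd-index sum = 244 mod 256 = 244 → e6 f4.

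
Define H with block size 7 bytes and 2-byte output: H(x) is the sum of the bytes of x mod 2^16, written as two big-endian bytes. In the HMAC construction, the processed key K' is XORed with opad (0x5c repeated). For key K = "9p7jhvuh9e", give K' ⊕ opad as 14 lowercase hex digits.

Key "9p7jhvuh9e" = 39 70 37 6a 68 76 75 68 39 65 is 10 bytes > B = 7, so hash it first: H(key) = 03 a3, then zero-pad to 7 bytes: K' = 03 a3 00 00 00 00 00.
XOR each byte with 0x5c: 03⊕5c=5f, a3⊕5c=ff, 00⊕5c=5c, 00⊕5c=5c, 00⊕5c=5c, 00⊕5c=5c, 00⊕5c=5c.

5fff5c5c5c5c5c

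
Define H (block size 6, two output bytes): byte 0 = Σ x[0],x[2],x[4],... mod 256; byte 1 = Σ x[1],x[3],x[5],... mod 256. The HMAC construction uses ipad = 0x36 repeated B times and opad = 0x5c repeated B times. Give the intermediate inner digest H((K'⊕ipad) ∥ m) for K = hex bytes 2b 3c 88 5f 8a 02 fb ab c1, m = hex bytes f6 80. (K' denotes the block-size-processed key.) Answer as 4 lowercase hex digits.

Key hex bytes 2b 3c 88 5f 8a 02 fb ab c1 is 9 bytes > B = 6, so hash it first: H(key) = f9 48, then zero-pad to 6 bytes: K' = f9 48 00 00 00 00.
K' ⊕ ipad = cf 7e 36 36 36 36.
Inner input = cf 7e 36 36 36 36 ∥ f6 80.
Inner hash: even-index sum = 561 mod 256 = 49; odd-index sum = 362 mod 256 = 106 → 31 6a.

316a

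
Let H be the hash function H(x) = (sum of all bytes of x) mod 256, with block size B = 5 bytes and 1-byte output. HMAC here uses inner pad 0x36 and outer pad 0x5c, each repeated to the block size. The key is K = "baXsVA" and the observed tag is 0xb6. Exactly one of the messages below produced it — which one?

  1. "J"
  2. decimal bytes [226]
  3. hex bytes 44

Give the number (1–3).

Key "baXsVA" = 62 61 58 73 56 41 is 6 bytes > B = 5, so hash it first: H(key) = 25, then zero-pad to 5 bytes: K' = 25 00 00 00 00.
K' ⊕ ipad = 13 36 36 36 36; K' ⊕ opad = 79 5c 5c 5c 5c.
m1: inner = H(13 36 36 36 36 4a) = 35; tag = H(79 5c 5c 5c 5c 35) = 1e
m2: inner = H(13 36 36 36 36 e2) = cd; tag = H(79 5c 5c 5c 5c cd) = b6 ← matches
m3: inner = H(13 36 36 36 36 44) = 2f; tag = H(79 5c 5c 5c 5c 2f) = 18

2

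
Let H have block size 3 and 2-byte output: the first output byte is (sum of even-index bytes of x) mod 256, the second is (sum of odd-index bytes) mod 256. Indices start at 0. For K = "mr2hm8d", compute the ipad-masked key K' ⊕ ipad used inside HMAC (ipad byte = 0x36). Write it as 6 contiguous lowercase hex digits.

462436

Key "mr2hm8d" = 6d 72 32 68 6d 38 64 is 7 bytes > B = 3, so hash it first: H(key) = 70 12, then zero-pad to 3 bytes: K' = 70 12 00.
XOR each byte with 0x36: 70⊕36=46, 12⊕36=24, 00⊕36=36.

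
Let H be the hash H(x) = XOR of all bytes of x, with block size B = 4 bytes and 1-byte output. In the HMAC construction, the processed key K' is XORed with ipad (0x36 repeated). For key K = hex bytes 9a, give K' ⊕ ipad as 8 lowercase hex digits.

Key hex bytes 9a is 1 byte ≤ B = 4; zero-pad to 4 bytes: K' = 9a 00 00 00.
XOR each byte with 0x36: 9a⊕36=ac, 00⊕36=36, 00⊕36=36, 00⊕36=36.

ac363636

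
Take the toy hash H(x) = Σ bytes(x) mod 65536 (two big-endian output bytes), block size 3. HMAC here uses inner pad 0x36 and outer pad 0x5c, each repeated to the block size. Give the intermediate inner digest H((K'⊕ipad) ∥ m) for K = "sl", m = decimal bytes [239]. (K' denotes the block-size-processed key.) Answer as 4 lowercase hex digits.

01c4

Key "sl" = 73 6c is 2 bytes ≤ B = 3; zero-pad to 3 bytes: K' = 73 6c 00.
K' ⊕ ipad = 45 5a 36.
Inner input = 45 5a 36 ∥ ef.
Inner hash: sum = 69+90+54+239 = 452 → 01 c4.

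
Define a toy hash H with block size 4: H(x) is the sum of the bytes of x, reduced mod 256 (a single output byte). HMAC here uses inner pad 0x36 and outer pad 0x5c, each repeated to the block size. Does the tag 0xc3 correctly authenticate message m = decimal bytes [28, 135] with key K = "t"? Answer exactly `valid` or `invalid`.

valid

Key "t" = 74 is 1 byte ≤ B = 4; zero-pad to 4 bytes: K' = 74 00 00 00.
K' ⊕ ipad = 42 36 36 36; K' ⊕ opad = 28 5c 5c 5c.
Inner hash: sum = 66+54+54+54+28+135 = 391; mod 256 = 135 → 87.
Outer hash (recomputed tag): sum = 40+92+92+92+135 = 451; mod 256 = 195 → c3.
Recomputed tag = c3; claimed = c3 → match.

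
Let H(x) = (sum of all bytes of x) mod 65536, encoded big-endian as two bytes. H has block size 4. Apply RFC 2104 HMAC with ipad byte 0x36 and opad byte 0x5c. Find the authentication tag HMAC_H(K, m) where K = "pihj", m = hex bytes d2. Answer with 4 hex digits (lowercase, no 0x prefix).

00fe

Key "pihj" = 70 69 68 6a is exactly B = 4 bytes: K' = 70 69 68 6a.
K' ⊕ ipad = 46 5f 5e 5c.  K' ⊕ opad = 2c 35 34 36.
Inner input = (K'⊕ipad) ∥ m = 46 5f 5e 5c ∥ d2.
Inner hash: sum = 70+95+94+92+210 = 561 → 02 31.
Outer input = (K'⊕opad) ∥ inner = 2c 35 34 36 ∥ 02 31.
Outer hash (tag): sum = 44+53+52+54+2+49 = 254 → 00 fe.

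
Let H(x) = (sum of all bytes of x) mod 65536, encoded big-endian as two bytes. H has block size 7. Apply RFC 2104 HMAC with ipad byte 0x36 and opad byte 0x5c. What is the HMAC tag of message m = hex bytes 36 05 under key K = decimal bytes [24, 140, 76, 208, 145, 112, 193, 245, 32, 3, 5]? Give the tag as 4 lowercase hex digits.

Key decimal bytes [24, 140, 76, 208, 145, 112, 193, 245, 32, 3, 5] = 18 8c 4c d0 91 70 c1 f5 20 03 05 is 11 bytes > B = 7, so hash it first: H(key) = 04 9f, then zero-pad to 7 bytes: K' = 04 9f 00 00 00 00 00.
K' ⊕ ipad = 32 a9 36 36 36 36 36.  K' ⊕ opad = 58 c3 5c 5c 5c 5c 5c.
Inner input = (K'⊕ipad) ∥ m = 32 a9 36 36 36 36 36 ∥ 36 05.
Inner hash: sum = 50+169+54+54+54+54+54+54+5 = 548 → 02 24.
Outer input = (K'⊕opad) ∥ inner = 58 c3 5c 5c 5c 5c 5c ∥ 02 24.
Outer hash (tag): sum = 88+195+92+92+92+92+92+2+36 = 781 → 03 0d.

030d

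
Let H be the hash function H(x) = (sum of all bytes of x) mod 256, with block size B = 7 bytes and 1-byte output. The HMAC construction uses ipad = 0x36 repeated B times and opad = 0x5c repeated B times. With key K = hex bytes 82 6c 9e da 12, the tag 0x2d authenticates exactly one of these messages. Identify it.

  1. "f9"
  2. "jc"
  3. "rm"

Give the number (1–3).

Key hex bytes 82 6c 9e da 12 is 5 bytes ≤ B = 7; zero-pad to 7 bytes: K' = 82 6c 9e da 12 00 00.
K' ⊕ ipad = b4 5a a8 ec 24 36 36; K' ⊕ opad = de 30 c2 86 4e 5c 5c.
m1: inner = H(b4 5a a8 ec 24 36 36 66 39) = d1; tag = H(de 30 c2 86 4e 5c 5c d1) = 2d ← matches
m2: inner = H(b4 5a a8 ec 24 36 36 6a 63) = ff; tag = H(de 30 c2 86 4e 5c 5c ff) = 5b
m3: inner = H(b4 5a a8 ec 24 36 36 72 6d) = 11; tag = H(de 30 c2 86 4e 5c 5c 11) = 6d

1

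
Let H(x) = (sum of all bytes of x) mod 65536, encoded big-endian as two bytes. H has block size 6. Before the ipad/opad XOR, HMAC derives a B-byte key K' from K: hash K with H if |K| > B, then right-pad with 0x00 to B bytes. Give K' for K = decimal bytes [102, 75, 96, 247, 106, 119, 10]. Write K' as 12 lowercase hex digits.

|K| = 7 > B = 6, so first hash the key.
H(K): sum = 102+75+96+247+106+119+10 = 755 → 02 f3.
Zero-pad H(K) = 02 f3 to 6 bytes: K' = 02 f3 00 00 00 00.

02f300000000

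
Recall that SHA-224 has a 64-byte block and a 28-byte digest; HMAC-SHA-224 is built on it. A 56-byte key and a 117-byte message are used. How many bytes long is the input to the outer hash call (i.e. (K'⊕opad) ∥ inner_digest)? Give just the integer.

Key is 56 ≤ 64 bytes, zero-padded: |K'| = 64.
Outer input = (K'⊕opad) ∥ H(inner) → 64 + 28 = 92 bytes.

92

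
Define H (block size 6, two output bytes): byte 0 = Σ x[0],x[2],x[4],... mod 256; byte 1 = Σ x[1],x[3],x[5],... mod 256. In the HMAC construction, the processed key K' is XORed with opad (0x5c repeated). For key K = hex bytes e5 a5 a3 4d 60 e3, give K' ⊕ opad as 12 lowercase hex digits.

Key hex bytes e5 a5 a3 4d 60 e3 is exactly B = 6 bytes: K' = e5 a5 a3 4d 60 e3.
XOR each byte with 0x5c: e5⊕5c=b9, a5⊕5c=f9, a3⊕5c=ff, 4d⊕5c=11, 60⊕5c=3c, e3⊕5c=bf.

b9f9ff113cbf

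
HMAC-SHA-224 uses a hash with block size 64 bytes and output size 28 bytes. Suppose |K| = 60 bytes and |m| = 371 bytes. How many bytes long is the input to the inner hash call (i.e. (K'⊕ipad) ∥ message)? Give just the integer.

Key is 60 ≤ 64 bytes, zero-padded: |K'| = 64.
Inner input = (K'⊕ipad) ∥ m → 64 + 371 = 435 bytes.

435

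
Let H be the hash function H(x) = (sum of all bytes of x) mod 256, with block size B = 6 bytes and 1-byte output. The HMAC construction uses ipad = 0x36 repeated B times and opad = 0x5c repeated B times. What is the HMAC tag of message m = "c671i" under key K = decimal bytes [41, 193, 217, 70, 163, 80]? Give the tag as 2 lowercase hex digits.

Key decimal bytes [41, 193, 217, 70, 163, 80] = 29 c1 d9 46 a3 50 is exactly B = 6 bytes: K' = 29 c1 d9 46 a3 50.
K' ⊕ ipad = 1f f7 ef 70 95 66.  K' ⊕ opad = 75 9d 85 1a ff 0c.
Inner input = (K'⊕ipad) ∥ m = 1f f7 ef 70 95 66 ∥ 63 36 37 31 69.
Inner hash: sum = 31+247+239+112+149+102+99+54+55+49+105 = 1242; mod 256 = 218 → da.
Outer input = (K'⊕opad) ∥ inner = 75 9d 85 1a ff 0c ∥ da.
Outer hash (tag): sum = 117+157+133+26+255+12+218 = 918; mod 256 = 150 → 96.

96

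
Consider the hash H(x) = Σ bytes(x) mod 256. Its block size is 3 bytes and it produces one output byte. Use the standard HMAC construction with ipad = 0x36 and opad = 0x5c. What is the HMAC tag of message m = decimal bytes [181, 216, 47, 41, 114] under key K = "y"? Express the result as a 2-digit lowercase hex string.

Key "y" = 79 is 1 byte ≤ B = 3; zero-pad to 3 bytes: K' = 79 00 00.
K' ⊕ ipad = 4f 36 36.  K' ⊕ opad = 25 5c 5c.
Inner input = (K'⊕ipad) ∥ m = 4f 36 36 ∥ b5 d8 2f 29 72.
Inner hash: sum = 79+54+54+181+216+47+41+114 = 786; mod 256 = 18 → 12.
Outer input = (K'⊕opad) ∥ inner = 25 5c 5c ∥ 12.
Outer hash (tag): sum = 37+92+92+18 = 239 → ef.

ef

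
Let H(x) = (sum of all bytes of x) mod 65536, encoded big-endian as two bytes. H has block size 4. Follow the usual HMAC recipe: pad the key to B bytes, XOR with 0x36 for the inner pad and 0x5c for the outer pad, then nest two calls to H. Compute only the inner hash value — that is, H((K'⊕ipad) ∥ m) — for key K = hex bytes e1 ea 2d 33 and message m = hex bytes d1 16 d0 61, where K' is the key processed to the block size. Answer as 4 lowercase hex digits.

Key hex bytes e1 ea 2d 33 is exactly B = 4 bytes: K' = e1 ea 2d 33.
K' ⊕ ipad = d7 dc 1b 05.
Inner input = d7 dc 1b 05 ∥ d1 16 d0 61.
Inner hash: sum = 215+220+27+5+209+22+208+97 = 1003 → 03 eb.

03eb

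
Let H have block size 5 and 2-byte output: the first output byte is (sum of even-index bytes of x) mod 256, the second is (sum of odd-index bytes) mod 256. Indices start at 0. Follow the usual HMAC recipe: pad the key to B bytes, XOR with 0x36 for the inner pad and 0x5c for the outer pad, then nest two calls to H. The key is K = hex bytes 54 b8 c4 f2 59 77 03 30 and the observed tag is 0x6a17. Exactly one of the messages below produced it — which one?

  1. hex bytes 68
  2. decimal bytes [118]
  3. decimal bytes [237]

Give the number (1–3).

3

Key hex bytes 54 b8 c4 f2 59 77 03 30 is 8 bytes > B = 5, so hash it first: H(key) = 74 51, then zero-pad to 5 bytes: K' = 74 51 00 00 00.
K' ⊕ ipad = 42 67 36 36 36; K' ⊕ opad = 28 0d 5c 5c 5c.
m1: inner = H(42 67 36 36 36 68) = ae 05; tag = H(28 0d 5c 5c 5c ae 05) = e517
m2: inner = H(42 67 36 36 36 76) = ae 13; tag = H(28 0d 5c 5c 5c ae 13) = f317
m3: inner = H(42 67 36 36 36 ed) = ae 8a; tag = H(28 0d 5c 5c 5c ae 8a) = 6a17 ← matches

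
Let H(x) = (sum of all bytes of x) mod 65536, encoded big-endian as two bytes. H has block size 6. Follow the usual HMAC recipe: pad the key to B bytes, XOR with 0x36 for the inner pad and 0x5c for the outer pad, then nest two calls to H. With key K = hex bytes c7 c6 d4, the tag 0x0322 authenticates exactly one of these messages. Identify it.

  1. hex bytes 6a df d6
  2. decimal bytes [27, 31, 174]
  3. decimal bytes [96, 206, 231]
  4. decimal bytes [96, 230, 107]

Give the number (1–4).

Key hex bytes c7 c6 d4 is 3 bytes ≤ B = 6; zero-pad to 6 bytes: K' = c7 c6 d4 00 00 00.
K' ⊕ ipad = f1 f0 e2 36 36 36; K' ⊕ opad = 9b 9a 88 5c 5c 5c.
m1: inner = H(f1 f0 e2 36 36 36 6a df d6) = 05 84; tag = H(9b 9a 88 5c 5c 5c 05 84) = 035a
m2: inner = H(f1 f0 e2 36 36 36 1b 1f ae) = 04 4d; tag = H(9b 9a 88 5c 5c 5c 04 4d) = 0322 ← matches
m3: inner = H(f1 f0 e2 36 36 36 60 ce e7) = 05 7a; tag = H(9b 9a 88 5c 5c 5c 05 7a) = 0350
m4: inner = H(f1 f0 e2 36 36 36 60 e6 6b) = 05 16; tag = H(9b 9a 88 5c 5c 5c 05 16) = 02ec

2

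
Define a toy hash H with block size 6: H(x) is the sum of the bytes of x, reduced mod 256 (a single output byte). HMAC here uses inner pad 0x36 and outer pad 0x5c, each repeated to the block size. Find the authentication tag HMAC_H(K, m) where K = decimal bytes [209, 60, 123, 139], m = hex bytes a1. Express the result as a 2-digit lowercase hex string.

Key decimal bytes [209, 60, 123, 139] = d1 3c 7b 8b is 4 bytes ≤ B = 6; zero-pad to 6 bytes: K' = d1 3c 7b 8b 00 00.
K' ⊕ ipad = e7 0a 4d bd 36 36.  K' ⊕ opad = 8d 60 27 d7 5c 5c.
Inner input = (K'⊕ipad) ∥ m = e7 0a 4d bd 36 36 ∥ a1.
Inner hash: sum = 231+10+77+189+54+54+161 = 776; mod 256 = 8 → 08.
Outer input = (K'⊕opad) ∥ inner = 8d 60 27 d7 5c 5c ∥ 08.
Outer hash (tag): sum = 141+96+39+215+92+92+8 = 683; mod 256 = 171 → ab.

ab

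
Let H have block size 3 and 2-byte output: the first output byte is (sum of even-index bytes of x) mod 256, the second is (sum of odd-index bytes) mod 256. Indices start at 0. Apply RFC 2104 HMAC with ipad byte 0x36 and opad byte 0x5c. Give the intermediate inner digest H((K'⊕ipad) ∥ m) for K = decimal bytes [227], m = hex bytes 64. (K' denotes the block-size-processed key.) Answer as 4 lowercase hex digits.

0b9a

Key decimal bytes [227] = e3 is 1 byte ≤ B = 3; zero-pad to 3 bytes: K' = e3 00 00.
K' ⊕ ipad = d5 36 36.
Inner input = d5 36 36 ∥ 64.
Inner hash: even-index sum = 267 mod 256 = 11; odd-index sum = 154 mod 256 = 154 → 0b 9a.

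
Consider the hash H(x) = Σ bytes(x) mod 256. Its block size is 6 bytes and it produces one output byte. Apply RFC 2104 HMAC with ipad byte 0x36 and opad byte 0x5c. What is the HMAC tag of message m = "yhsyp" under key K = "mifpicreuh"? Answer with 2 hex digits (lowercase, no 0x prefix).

Key "mifpicreuh" = 6d 69 66 70 69 63 72 65 75 68 is 10 bytes > B = 6, so hash it first: H(key) = 2c, then zero-pad to 6 bytes: K' = 2c 00 00 00 00 00.
K' ⊕ ipad = 1a 36 36 36 36 36.  K' ⊕ opad = 70 5c 5c 5c 5c 5c.
Inner input = (K'⊕ipad) ∥ m = 1a 36 36 36 36 36 ∥ 79 68 73 79 70.
Inner hash: sum = 26+54+54+54+54+54+121+104+115+121+112 = 869; mod 256 = 101 → 65.
Outer input = (K'⊕opad) ∥ inner = 70 5c 5c 5c 5c 5c ∥ 65.
Outer hash (tag): sum = 112+92+92+92+92+92+101 = 673; mod 256 = 161 → a1.

a1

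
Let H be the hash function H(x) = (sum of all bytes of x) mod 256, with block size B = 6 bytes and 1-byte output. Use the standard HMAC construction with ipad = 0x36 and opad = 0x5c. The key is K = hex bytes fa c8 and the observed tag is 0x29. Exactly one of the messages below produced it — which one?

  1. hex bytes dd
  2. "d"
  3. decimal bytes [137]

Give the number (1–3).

Key hex bytes fa c8 is 2 bytes ≤ B = 6; zero-pad to 6 bytes: K' = fa c8 00 00 00 00.
K' ⊕ ipad = cc fe 36 36 36 36; K' ⊕ opad = a6 94 5c 5c 5c 5c.
m1: inner = H(cc fe 36 36 36 36 dd) = 7f; tag = H(a6 94 5c 5c 5c 5c 7f) = 29 ← matches
m2: inner = H(cc fe 36 36 36 36 64) = 06; tag = H(a6 94 5c 5c 5c 5c 06) = b0
m3: inner = H(cc fe 36 36 36 36 89) = 2b; tag = H(a6 94 5c 5c 5c 5c 2b) = d5

1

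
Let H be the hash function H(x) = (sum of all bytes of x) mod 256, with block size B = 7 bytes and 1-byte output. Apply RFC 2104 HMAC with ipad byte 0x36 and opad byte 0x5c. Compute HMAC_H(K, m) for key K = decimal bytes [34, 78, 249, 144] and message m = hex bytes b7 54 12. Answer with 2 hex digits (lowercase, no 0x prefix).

Key decimal bytes [34, 78, 249, 144] = 22 4e f9 90 is 4 bytes ≤ B = 7; zero-pad to 7 bytes: K' = 22 4e f9 90 00 00 00.
K' ⊕ ipad = 14 78 cf a6 36 36 36.  K' ⊕ opad = 7e 12 a5 cc 5c 5c 5c.
Inner input = (K'⊕ipad) ∥ m = 14 78 cf a6 36 36 36 ∥ b7 54 12.
Inner hash: sum = 20+120+207+166+54+54+54+183+84+18 = 960; mod 256 = 192 → c0.
Outer input = (K'⊕opad) ∥ inner = 7e 12 a5 cc 5c 5c 5c ∥ c0.
Outer hash (tag): sum = 126+18+165+204+92+92+92+192 = 981; mod 256 = 213 → d5.

d5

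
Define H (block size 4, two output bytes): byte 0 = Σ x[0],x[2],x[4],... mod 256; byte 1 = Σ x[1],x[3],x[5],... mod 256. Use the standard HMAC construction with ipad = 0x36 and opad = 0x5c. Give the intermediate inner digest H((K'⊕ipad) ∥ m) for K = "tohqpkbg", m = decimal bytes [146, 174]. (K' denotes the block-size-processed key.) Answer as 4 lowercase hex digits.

6068

Key "tohqpkbg" = 74 6f 68 71 70 6b 62 67 is 8 bytes > B = 4, so hash it first: H(key) = ae b2, then zero-pad to 4 bytes: K' = ae b2 00 00.
K' ⊕ ipad = 98 84 36 36.
Inner input = 98 84 36 36 ∥ 92 ae.
Inner hash: even-index sum = 352 mod 256 = 96; odd-index sum = 360 mod 256 = 104 → 60 68.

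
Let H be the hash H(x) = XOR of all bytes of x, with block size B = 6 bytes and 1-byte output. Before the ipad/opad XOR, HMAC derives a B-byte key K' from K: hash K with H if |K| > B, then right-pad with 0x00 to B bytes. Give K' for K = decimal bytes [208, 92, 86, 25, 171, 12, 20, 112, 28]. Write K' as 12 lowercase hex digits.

|K| = 9 > B = 6, so first hash the key.
H(K): XOR d0⊕5c⊕56⊕19⊕ab⊕0c⊕14⊕70⊕1c = 1c.
Zero-pad H(K) = 1c to 6 bytes: K' = 1c 00 00 00 00 00.

1c0000000000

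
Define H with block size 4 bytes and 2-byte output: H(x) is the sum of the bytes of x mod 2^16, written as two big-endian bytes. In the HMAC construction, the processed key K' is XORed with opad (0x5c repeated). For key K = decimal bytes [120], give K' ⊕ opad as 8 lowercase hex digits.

Key decimal bytes [120] = 78 is 1 byte ≤ B = 4; zero-pad to 4 bytes: K' = 78 00 00 00.
XOR each byte with 0x5c: 78⊕5c=24, 00⊕5c=5c, 00⊕5c=5c, 00⊕5c=5c.

245c5c5c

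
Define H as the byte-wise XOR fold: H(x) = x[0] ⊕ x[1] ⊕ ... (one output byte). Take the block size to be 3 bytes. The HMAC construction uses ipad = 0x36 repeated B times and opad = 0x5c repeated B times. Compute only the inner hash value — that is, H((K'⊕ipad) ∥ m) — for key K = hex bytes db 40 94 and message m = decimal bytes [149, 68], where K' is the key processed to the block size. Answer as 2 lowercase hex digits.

Key hex bytes db 40 94 is exactly B = 3 bytes: K' = db 40 94.
K' ⊕ ipad = ed 76 a2.
Inner input = ed 76 a2 ∥ 95 44.
Inner hash: XOR ed⊕76⊕a2⊕95⊕44 = e8.

e8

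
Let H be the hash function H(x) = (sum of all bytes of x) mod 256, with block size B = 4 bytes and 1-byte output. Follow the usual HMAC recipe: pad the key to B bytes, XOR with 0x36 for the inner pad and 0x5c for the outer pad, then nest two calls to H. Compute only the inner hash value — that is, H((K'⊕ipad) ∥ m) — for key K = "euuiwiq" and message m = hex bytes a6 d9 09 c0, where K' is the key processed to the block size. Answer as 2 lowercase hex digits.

29

Key "euuiwiq" = 65 75 75 69 77 69 71 is 7 bytes > B = 4, so hash it first: H(key) = 09, then zero-pad to 4 bytes: K' = 09 00 00 00.
K' ⊕ ipad = 3f 36 36 36.
Inner input = 3f 36 36 36 ∥ a6 d9 09 c0.
Inner hash: sum = 63+54+54+54+166+217+9+192 = 809; mod 256 = 41 → 29.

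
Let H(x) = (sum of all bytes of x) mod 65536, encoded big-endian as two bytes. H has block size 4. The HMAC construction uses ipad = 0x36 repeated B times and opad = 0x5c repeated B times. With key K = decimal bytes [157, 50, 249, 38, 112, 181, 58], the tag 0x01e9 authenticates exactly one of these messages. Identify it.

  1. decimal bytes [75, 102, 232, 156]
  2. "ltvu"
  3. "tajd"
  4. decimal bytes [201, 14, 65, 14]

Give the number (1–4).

Key decimal bytes [157, 50, 249, 38, 112, 181, 58] = 9d 32 f9 26 70 b5 3a is 7 bytes > B = 4, so hash it first: H(key) = 03 4d, then zero-pad to 4 bytes: K' = 03 4d 00 00.
K' ⊕ ipad = 35 7b 36 36; K' ⊕ opad = 5f 11 5c 5c.
m1: inner = H(35 7b 36 36 4b 66 e8 9c) = 03 51; tag = H(5f 11 5c 5c 03 51) = 017c
m2: inner = H(35 7b 36 36 6c 74 76 75) = 02 e7; tag = H(5f 11 5c 5c 02 e7) = 0211
m3: inner = H(35 7b 36 36 74 61 6a 64) = 02 bf; tag = H(5f 11 5c 5c 02 bf) = 01e9 ← matches
m4: inner = H(35 7b 36 36 c9 0e 41 0e) = 02 42; tag = H(5f 11 5c 5c 02 42) = 016c

3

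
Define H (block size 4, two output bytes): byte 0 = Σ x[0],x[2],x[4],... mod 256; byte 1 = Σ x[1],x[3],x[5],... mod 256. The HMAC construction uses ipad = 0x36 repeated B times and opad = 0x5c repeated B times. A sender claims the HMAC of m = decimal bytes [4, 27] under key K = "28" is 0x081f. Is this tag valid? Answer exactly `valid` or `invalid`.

valid

Key "28" = 32 38 is 2 bytes ≤ B = 4; zero-pad to 4 bytes: K' = 32 38 00 00.
K' ⊕ ipad = 04 0e 36 36; K' ⊕ opad = 6e 64 5c 5c.
Inner hash: even-index sum = 62 mod 256 = 62; odd-index sum = 95 mod 256 = 95 → 3e 5f.
Outer hash (recomputed tag): even-index sum = 264 mod 256 = 8; odd-index sum = 287 mod 256 = 31 → 08 1f.
Recomputed tag = 081f; claimed = 081f → match.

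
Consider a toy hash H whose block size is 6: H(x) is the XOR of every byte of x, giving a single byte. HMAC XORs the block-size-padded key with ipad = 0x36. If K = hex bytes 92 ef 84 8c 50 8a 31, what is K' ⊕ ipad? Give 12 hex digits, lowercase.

Key hex bytes 92 ef 84 8c 50 8a 31 is 7 bytes > B = 6, so hash it first: H(key) = 9e, then zero-pad to 6 bytes: K' = 9e 00 00 00 00 00.
XOR each byte with 0x36: 9e⊕36=a8, 00⊕36=36, 00⊕36=36, 00⊕36=36, 00⊕36=36, 00⊕36=36.

a83636363636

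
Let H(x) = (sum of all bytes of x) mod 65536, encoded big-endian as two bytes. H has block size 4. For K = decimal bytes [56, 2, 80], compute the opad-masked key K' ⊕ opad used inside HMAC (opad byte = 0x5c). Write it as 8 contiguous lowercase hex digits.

645e0c5c

Key decimal bytes [56, 2, 80] = 38 02 50 is 3 bytes ≤ B = 4; zero-pad to 4 bytes: K' = 38 02 50 00.
XOR each byte with 0x5c: 38⊕5c=64, 02⊕5c=5e, 50⊕5c=0c, 00⊕5c=5c.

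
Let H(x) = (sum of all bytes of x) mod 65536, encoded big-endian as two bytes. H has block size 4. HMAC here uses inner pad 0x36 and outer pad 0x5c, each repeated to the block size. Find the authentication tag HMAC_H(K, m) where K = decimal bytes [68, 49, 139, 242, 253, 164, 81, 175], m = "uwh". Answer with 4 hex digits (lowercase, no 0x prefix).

0278

Key decimal bytes [68, 49, 139, 242, 253, 164, 81, 175] = 44 31 8b f2 fd a4 51 af is 8 bytes > B = 4, so hash it first: H(key) = 04 93, then zero-pad to 4 bytes: K' = 04 93 00 00.
K' ⊕ ipad = 32 a5 36 36.  K' ⊕ opad = 58 cf 5c 5c.
Inner input = (K'⊕ipad) ∥ m = 32 a5 36 36 ∥ 75 77 68.
Inner hash: sum = 50+165+54+54+117+119+104 = 663 → 02 97.
Outer input = (K'⊕opad) ∥ inner = 58 cf 5c 5c ∥ 02 97.
Outer hash (tag): sum = 88+207+92+92+2+151 = 632 → 02 78.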